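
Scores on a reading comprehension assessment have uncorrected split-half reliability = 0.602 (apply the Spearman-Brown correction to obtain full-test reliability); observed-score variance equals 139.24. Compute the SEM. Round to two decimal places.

SD = √139.24 = 11.8000
r_full = 2·0.602 / (1 + 0.602) ≈ 0.7516
SEM = 11.8000*√(1 − 0.7516) ≈ 5.8816

5.88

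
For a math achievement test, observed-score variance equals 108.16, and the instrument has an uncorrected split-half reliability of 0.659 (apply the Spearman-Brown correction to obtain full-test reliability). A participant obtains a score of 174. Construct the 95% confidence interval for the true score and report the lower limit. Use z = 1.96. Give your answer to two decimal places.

164.76

σ = 108.16^(1/2) = 10.4000
Full-length reliability (Spearman-Brown) = 2(0.659)/(1+0.659) ≃ 0.7945
The standard error of measurement is 10.4000·√(1 − 0.7945) ≃ 10.4000·0.4534 ≃ 4.7151.
Half-width = 1.96·4.7151 ≃ 9.2415
Lower bound: 174 − 9.2415 = 164.7585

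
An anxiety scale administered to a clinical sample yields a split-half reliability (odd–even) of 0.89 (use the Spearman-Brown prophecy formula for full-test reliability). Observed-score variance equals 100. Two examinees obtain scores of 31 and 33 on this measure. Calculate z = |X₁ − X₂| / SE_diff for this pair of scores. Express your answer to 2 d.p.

0.59

SD = √100 ≈ 10.0000
Full-length reliability (Spearman-Brown) = 2(0.89)/(1+0.89) ≈ 0.9418
The standard error of measurement is 10.0000·√(1 − 0.9418) ≈ 10.0000·0.2412 ≈ 2.4125.
SE_diff = SEM · √2 ≈ 2.4125 · 1.4142 ≈ 3.4118
z = |31 − 33| / 3.4118 = 2 / 3.4118 ≈ 0.5862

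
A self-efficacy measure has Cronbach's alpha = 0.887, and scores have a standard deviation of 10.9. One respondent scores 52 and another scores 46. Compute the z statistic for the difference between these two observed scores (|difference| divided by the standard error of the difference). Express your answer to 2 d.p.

SEM = 10.900 × √(1 − 0.887) = 10.900 × √0.113 ≃ 10.900 × 0.336 ≃ 3.664
SE_diff = SEM × √2 ≃ 3.664 × 1.414 ≃ 5.182
z = 6 / 5.182 ≃ 1.158

1.16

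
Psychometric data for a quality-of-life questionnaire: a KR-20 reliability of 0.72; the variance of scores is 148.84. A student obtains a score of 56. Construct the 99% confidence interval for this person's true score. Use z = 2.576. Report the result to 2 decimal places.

[39.37, 72.63]

σ = 148.84^(1/2) = 12.200
The standard error of measurement is 12.200*√(1 − 0.720) ≈ 12.200*0.529 ≈ 6.456.
Margin = 2.576 * 6.456 ≈ 16.630
CI = 56 ± 16.630 → [39.370, 72.630]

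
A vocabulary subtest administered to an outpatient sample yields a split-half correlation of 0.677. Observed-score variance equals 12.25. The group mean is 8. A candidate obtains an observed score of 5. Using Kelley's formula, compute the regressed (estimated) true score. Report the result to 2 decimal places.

Spearman-Brown: r = 2(0.677) / (1 + 0.677) = 1.354 / 1.677 ≈ 0.807
T̂ = r·X + (1 − r)·M = 0.807*5 + 0.193*8 ≈ 4.037 + 1.541 ≈ 5.578

5.58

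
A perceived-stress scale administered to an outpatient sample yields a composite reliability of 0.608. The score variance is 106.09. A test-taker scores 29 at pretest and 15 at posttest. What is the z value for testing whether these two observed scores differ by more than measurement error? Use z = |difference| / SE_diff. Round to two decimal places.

1.54

SD = √106.09 ≈ 10.300
SEM = 10.300 * √(1 − 0.608) = 10.300 * √0.392 ≈ 10.300 * 0.626 ≈ 6.449
SE_diff = √2 * SEM ≈ 9.120
z = |29 − 15| / 9.120 = 14 / 9.120 ≈ 1.535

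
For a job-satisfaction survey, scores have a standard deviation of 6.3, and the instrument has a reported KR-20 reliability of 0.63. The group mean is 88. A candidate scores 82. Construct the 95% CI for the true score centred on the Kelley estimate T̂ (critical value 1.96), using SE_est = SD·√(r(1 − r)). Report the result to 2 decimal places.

[78.26, 90.18]

T̂ = 0.630(82) + 0.370(88) ≈ 84.220
SE_est = SD · √(r(1 − r)) = 6.300 · √0.233 ≈ 6.300 · 0.483 ≈ 3.042
CI = 84.220 ± 1.96 · 3.042 → [78.258, 90.182]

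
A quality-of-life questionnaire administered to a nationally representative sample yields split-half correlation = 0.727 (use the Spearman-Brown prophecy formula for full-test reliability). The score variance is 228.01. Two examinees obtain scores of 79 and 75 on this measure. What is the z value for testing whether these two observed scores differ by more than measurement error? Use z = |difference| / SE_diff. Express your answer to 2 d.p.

0.47

σ = 228.01^(1/2) = 15.10000
r_full = 2·0.727 / (1 + 0.727) ≃ 0.84192
SEM = 15.10000 · √(1 − 0.84192) = 15.10000 · √0.15808 ≃ 15.10000 · 0.39759 ≃ 6.00360
Standard error of the difference = 6.00360·√2 ≃ 8.49038
z = |79 − 75| / 8.49038 = 4 / 8.49038 ≃ 0.47112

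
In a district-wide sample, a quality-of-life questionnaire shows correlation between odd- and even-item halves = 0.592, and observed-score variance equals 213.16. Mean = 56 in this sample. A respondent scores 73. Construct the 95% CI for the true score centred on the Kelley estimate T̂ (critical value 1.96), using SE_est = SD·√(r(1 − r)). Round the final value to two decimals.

[56.15, 81.14]

SD = √213.16 ≈ 14.60000
Spearman-Brown: r = 2(0.592) / (1 + 0.592) = 1.18400 / 1.59200 ≈ 0.74372
Estimated true score = 0.74372·73 + (1 − 0.74372)·56 ≈ 68.64322
SE_est = SD · √(r(1 − r)) = 14.60000 · √0.19060 ≈ 14.60000 · 0.43658 ≈ 6.37405
CI = 68.64322 ± 1.96 · 6.37405 → [56.15007, 81.13636]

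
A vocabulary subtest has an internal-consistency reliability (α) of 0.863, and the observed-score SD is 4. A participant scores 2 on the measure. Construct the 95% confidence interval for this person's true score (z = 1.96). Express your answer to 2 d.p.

SEM = 4.000 × √(1 − 0.863) = 4.000 × √0.137 ≈ 4.000 × 0.370 ≈ 1.481
Half-width = 1.96×1.481 ≈ 2.902
Interval: (-0.902, 4.902)

[-0.90, 4.90]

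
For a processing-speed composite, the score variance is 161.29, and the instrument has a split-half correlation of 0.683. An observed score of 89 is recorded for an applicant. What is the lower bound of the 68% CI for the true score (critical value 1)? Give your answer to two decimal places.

83.49

SD = √161.29 = 12.7000
r_full = 2·0.683 / (1 + 0.683) ≈ 0.8116
The standard error of measurement is 12.7000·√(1 − 0.8116) ≈ 12.7000·0.4340 ≈ 5.5118.
1 · SEM ≈ 5.5118
Lower limit = 89 − 5.5118 ≈ 83.4882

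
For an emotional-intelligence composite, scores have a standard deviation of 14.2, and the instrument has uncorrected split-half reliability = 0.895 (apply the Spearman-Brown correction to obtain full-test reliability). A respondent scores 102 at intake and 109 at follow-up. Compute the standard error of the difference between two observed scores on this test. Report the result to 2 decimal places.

4.73

Full-length reliability (Spearman-Brown) = 2(0.895)/(1+0.895) ≈ 0.94459
SEM = 14.20000 · √(1 − 0.94459) = 14.20000 · √0.05541 ≈ 14.20000 · 0.23539 ≈ 3.34255
SE_diff = SEM · √2 ≈ 3.34255 · 1.41421 ≈ 4.72708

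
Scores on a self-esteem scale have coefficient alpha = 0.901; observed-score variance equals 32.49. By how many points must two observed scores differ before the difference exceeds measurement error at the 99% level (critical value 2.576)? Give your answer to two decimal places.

6.53

SD = √32.49 = 5.700
SEM = 5.700 · √(1 − 0.901) = 5.700 · √0.099 ≈ 5.700 · 0.315 ≈ 1.793
SE_diff = √2 · SEM ≈ 2.536
Minimum reliable difference = 2.576 · SE_diff ≈ 2.576 · 2.536 ≈ 6.534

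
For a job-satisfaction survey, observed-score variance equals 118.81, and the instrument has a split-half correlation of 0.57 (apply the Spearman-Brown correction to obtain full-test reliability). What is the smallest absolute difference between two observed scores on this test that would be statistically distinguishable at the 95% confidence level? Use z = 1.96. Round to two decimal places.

15.81

σ = 118.81^(1/2) = 10.9000
Spearman-Brown: r = 2(0.57) / (1 + 0.57) = 1.1400 / 1.5700 ≈ 0.7261
The standard error of measurement is 10.9000×√(1 − 0.7261) ≈ 10.9000×0.5233 ≈ 5.7044.
SE_diff = √2 × SEM ≈ 8.0673
Smallest detectable difference = 1.96×8.0673 ≈ 15.8118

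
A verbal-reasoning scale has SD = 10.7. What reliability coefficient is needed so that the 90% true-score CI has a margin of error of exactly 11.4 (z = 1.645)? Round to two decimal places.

0.58

SEM needed = half-width / z = 11.4/1.645 ≃ 6.9301
r = 1 − (SEM / SD)² = 1 − (6.9301 / 10.7)² ≃ 1 − 0.4195 ≃ 0.5805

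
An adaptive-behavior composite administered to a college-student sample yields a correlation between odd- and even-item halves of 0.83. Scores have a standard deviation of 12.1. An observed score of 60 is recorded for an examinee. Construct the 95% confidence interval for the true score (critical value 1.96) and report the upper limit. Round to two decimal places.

67.23

Full-length reliability (Spearman-Brown) = 2(0.83)/(1+0.83) ≈ 0.907
The standard error of measurement is 12.100*√(1 − 0.907) ≈ 12.100*0.305 ≈ 3.688.
Margin = 1.96 * 3.688 ≈ 7.228
Upper limit = 60 + 7.228 ≈ 67.228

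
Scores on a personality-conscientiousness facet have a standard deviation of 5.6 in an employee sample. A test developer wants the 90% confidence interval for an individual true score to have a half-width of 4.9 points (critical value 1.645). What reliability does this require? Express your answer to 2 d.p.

SEM needed = half-width / z = 4.9/1.645 ≈ 2.9787
Required reliability = 1 − (SEM/SD)² = 1 − 0.2829 ≈ 0.7171

0.72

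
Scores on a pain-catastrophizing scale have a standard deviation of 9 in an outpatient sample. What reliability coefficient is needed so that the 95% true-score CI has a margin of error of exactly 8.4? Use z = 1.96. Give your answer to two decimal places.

Required SEM = 8.4 / 1.96 ≃ 4.28571
Required reliability = 1 − (SEM/SD)² = 1 − 0.22676 ≃ 0.77324

0.77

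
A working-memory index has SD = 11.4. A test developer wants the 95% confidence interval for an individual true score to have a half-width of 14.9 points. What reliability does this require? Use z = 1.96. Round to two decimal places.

SEM needed = half-width / z = 14.9/1.96 ≈ 7.6020
r = 1 − (7.6020/11.4)² ≈ 1 − 0.4447 ≈ 0.5553

0.56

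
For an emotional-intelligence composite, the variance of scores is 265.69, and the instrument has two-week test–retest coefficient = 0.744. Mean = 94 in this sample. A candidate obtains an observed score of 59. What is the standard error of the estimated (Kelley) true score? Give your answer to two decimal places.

SD = √265.69 ≈ 16.3000
SE_est = SD × √(r(1 − r)) = 16.3000 × √0.1905 ≈ 16.3000 × 0.4364 ≈ 7.1137

7.11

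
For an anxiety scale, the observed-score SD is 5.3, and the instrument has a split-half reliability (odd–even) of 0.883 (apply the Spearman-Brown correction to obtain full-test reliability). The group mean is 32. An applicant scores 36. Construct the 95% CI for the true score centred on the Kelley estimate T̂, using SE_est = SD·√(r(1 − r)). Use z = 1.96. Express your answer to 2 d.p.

r_full = 2·0.883 / (1 + 0.883) ≈ 0.9379
T̂ = r·X + (1 − r)·M = 0.9379·36 + 0.0621·32 ≈ 33.7631 + 1.9883 ≈ 35.7515
SE_est = SD · √(r(1 − r)) = 5.3000 · √0.0583 ≈ 5.3000 · 0.2414 ≈ 1.2794
95% CI: 35.7515 ± 2.5077 ≈ (33.2438, 38.2591)

[33.24, 38.26]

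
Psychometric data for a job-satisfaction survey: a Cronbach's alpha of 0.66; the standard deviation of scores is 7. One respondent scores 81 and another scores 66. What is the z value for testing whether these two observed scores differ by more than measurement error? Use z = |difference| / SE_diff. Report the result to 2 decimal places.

2.60

SEM = 7.000 * √(1 − 0.660) = 7.000 * √0.340 ≃ 7.000 * 0.583 ≃ 4.082
SE_diff = SEM * √2 ≃ 4.082 * 1.414 ≃ 5.772
z = |81 − 66| / 5.772 = 15 / 5.772 ≃ 2.599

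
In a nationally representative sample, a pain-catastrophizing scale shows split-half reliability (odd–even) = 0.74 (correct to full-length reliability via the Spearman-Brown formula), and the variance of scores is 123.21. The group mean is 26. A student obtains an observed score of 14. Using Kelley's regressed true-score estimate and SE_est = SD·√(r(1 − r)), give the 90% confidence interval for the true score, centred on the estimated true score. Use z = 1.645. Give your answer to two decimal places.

SD = √123.21 ≈ 11.10000
Spearman-Brown: r = 2(0.74) / (1 + 0.74) = 1.48000 / 1.74000 ≈ 0.85057
T̂ = 0.85057(14) + 0.14943(26) ≈ 15.79310
SE_est = SD × √(r(1 − r)) = 11.10000 × √0.12710 ≈ 11.10000 × 0.35651 ≈ 3.95723
CI = 15.79310 ± 1.645 × 3.95723 → [9.28346, 22.30275]

[9.28, 22.30]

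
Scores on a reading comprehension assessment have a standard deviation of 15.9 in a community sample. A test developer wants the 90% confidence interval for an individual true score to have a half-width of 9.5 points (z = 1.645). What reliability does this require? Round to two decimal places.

0.87

SEM needed = half-width / z = 9.5/1.645 ≈ 5.77508
r = 1 − (SEM / SD)² = 1 − (5.77508 / 15.9)² ≈ 1 − 0.13192 ≈ 0.86808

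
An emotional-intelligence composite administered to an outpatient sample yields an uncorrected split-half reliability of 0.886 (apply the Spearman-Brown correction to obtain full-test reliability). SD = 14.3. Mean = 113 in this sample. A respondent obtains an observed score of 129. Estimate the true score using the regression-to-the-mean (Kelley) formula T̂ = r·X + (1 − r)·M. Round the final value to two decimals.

Full-length reliability (Spearman-Brown) = 2(0.886)/(1+0.886) ≈ 0.9396
T̂ = r·X + (1 − r)·M = 0.9396·129 + 0.0604·113 ≈ 121.2025 + 6.8303 ≈ 128.0329

128.03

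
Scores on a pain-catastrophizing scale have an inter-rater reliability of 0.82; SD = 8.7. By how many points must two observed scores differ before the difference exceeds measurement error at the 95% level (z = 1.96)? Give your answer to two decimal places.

10.23

The standard error of measurement is 8.70000·√(1 − 0.82000) ≃ 8.70000·0.42426 ≃ 3.69110.
SE_diff = √2 · SEM ≃ 5.22000
Smallest detectable difference = 1.96·5.22000 ≃ 10.23120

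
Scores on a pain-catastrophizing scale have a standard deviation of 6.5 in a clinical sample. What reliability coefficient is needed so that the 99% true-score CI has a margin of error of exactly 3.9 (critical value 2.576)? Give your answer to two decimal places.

SEM needed = half-width / z = 3.9/2.576 ≈ 1.5140
r = 1 − (SEM / SD)² = 1 − (1.5140 / 6.5)² ≈ 1 − 0.0543 ≈ 0.9457

0.95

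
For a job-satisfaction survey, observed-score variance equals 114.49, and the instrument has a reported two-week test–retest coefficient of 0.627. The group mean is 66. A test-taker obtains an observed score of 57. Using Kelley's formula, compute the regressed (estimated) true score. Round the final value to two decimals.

Estimated true score = 0.6270*57 + (1 − 0.6270)*66 ≈ 60.3570

60.36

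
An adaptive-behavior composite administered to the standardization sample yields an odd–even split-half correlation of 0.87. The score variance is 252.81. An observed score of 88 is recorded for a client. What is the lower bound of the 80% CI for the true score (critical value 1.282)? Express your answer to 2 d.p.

82.63

SD = √252.81 ≃ 15.90000
Full-length reliability (Spearman-Brown) = 2(0.87)/(1+0.87) ≃ 0.93048
SEM = 15.90000 * √(1 − 0.93048) = 15.90000 * √0.06952 ≃ 15.90000 * 0.26366 ≃ 4.19226
1.282 * SEM ≃ 5.37447
Lower bound: 88 − 5.37447 = 82.62553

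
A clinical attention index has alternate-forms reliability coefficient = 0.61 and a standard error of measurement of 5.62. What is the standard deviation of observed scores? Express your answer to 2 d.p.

9.00

σ = SEM·(1 − r)^(−1/2) ≈ 5.62*1.6013 ≈ 8.9992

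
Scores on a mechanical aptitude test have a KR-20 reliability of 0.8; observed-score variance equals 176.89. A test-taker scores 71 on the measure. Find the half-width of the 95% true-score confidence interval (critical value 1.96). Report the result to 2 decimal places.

11.66

SD = √176.89 = 13.30000
SEM = 13.30000*√(1 − 0.80000) ≈ 5.94794
Half-width = 1.96*5.94794 ≈ 11.65796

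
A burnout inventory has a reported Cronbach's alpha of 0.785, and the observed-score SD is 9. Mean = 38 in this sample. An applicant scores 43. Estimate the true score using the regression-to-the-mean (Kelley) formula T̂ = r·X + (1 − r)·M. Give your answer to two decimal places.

T̂ = 0.78500(43) + 0.21500(38) ≈ 41.92500

41.93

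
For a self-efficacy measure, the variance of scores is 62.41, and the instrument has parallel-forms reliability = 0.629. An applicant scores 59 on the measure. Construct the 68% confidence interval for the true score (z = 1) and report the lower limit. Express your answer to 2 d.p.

SD = √62.41 ≈ 7.900
The standard error of measurement is 7.900*√(1 − 0.629) ≈ 7.900*0.609 ≈ 4.812.
Half-width = 1*4.812 ≈ 4.812
Lower limit = 59 − 4.812 ≈ 54.188

54.19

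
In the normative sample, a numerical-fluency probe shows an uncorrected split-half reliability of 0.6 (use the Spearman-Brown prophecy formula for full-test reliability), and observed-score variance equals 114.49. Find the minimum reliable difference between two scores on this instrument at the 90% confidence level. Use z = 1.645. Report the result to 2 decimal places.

12.45

SD = √114.49 = 10.7000
Full-length reliability (Spearman-Brown) = 2(0.6)/(1+0.6) ≃ 0.7500
SEM = 10.7000 · √(1 − 0.7500) = 10.7000 · √0.2500 ≃ 10.7000 · 0.5000 ≃ 5.3500
SE_diff = SEM · √2 ≃ 5.3500 · 1.4142 ≃ 7.5660
Minimum reliable difference = 1.645 · SE_diff ≃ 1.645 · 7.5660 ≃ 12.4461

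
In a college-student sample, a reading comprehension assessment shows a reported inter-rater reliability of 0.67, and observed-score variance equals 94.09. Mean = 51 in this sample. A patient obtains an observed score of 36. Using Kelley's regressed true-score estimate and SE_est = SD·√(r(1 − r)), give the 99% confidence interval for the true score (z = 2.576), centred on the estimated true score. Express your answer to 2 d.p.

SD = √94.09 = 9.70000
Estimated true score = 0.67000×36 + (1 − 0.67000)×51 ≈ 40.95000
SE_est = SD × √(r(1 − r)) = 9.70000 × √0.22110 ≈ 9.70000 × 0.47021 ≈ 4.56106
CI = 40.95000 ± 2.576 × 4.56106 → [29.20070, 52.69930]

[29.20, 52.70]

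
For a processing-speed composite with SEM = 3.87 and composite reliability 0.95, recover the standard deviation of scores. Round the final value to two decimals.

SD = 3.87 / √(1 − 0.95) ≈ 17.3072

17.31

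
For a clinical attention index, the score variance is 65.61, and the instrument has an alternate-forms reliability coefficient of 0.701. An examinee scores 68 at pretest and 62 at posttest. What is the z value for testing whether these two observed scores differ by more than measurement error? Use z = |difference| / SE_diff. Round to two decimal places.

SD = √65.61 = 8.10000
SEM = 8.10000 · √(1 − 0.70100) = 8.10000 · √0.29900 ≃ 8.10000 · 0.54681 ≃ 4.42915
SE_diff = √2 · SEM ≃ 6.26377
z = 6 / 6.26377 ≃ 0.95789

0.96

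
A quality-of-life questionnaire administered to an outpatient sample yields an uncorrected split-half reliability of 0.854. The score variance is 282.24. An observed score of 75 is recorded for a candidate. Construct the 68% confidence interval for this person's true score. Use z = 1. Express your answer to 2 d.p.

SD = √282.24 ≈ 16.80000
r_full = 2·0.854 / (1 + 0.854) ≈ 0.92125
SEM = 16.80000 · √(1 − 0.92125) = 16.80000 · √0.07875 ≈ 16.80000 · 0.28062 ≈ 4.71445
Half-width = 1·4.71445 ≈ 4.71445
Interval: (70.28555, 79.71445)

[70.29, 79.71]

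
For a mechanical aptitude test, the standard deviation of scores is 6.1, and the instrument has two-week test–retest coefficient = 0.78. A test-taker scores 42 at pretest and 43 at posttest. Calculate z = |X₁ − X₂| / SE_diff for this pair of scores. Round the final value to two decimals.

0.25

The standard error of measurement is 6.1000*√(1 − 0.7800) ≈ 6.1000*0.4690 ≈ 2.8612.
SE_diff = SEM * √2 ≈ 2.8612 * 1.4142 ≈ 4.0463
z = |42 − 43| / 4.0463 = 1 / 4.0463 ≈ 0.2471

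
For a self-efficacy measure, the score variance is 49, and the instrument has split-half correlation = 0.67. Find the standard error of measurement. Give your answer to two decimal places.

SD = √49 = 7.0000
Full-length reliability (Spearman-Brown) = 2(0.67)/(1+0.67) ≈ 0.8024
SEM = 7.0000×√(1 − 0.8024) ≈ 3.1117

3.11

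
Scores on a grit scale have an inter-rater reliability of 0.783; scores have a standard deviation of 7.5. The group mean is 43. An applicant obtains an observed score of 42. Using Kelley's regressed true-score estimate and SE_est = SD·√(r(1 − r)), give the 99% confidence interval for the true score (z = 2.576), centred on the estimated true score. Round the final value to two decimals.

T̂ = 0.78300(42) + 0.21700(43) ≈ 42.21700
SE_est = SD × √(r(1 − r)) = 7.50000 × √0.16991 ≈ 7.50000 × 0.41220 ≈ 3.09152
CI = 42.21700 ± 2.576 × 3.09152 → [34.25325, 50.18075]

[34.25, 50.18]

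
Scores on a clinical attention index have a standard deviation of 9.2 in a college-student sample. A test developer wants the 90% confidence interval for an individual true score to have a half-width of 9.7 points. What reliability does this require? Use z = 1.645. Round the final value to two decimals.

0.59

SEM needed = half-width / z = 9.7/1.645 ≃ 5.8967
Required reliability = 1 − (SEM/SD)² = 1 − 0.4108 ≃ 0.5892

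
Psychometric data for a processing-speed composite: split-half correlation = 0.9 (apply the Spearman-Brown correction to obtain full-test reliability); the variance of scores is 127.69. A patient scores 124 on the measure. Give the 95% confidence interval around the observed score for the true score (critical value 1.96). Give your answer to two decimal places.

[118.92, 129.08]

SD = √127.69 = 11.30000
r_full = 2·0.9 / (1 + 0.9) ≈ 0.94737
SEM = 11.30000 * √(1 − 0.94737) = 11.30000 * √0.05263 ≈ 11.30000 * 0.22942 ≈ 2.59240
Margin = 1.96 * 2.59240 ≈ 5.08110
95% CI: 124 ± 5.08110 = [118.91890, 129.08110]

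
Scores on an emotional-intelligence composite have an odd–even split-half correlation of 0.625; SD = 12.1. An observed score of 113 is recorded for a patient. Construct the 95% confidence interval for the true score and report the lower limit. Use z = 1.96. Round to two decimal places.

101.61

r_full = 2·0.625 / (1 + 0.625) ≈ 0.769
SEM = 12.100·√(1 − 0.769) ≈ 5.813
Margin = 1.96 · 5.813 ≈ 11.393
Lower bound: 113 − 11.393 = 101.607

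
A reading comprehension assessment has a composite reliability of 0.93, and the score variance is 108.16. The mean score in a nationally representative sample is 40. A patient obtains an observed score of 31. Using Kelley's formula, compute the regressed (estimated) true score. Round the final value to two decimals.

31.63

Estimated true score = 0.9300*31 + (1 − 0.9300)*40 ≃ 31.6300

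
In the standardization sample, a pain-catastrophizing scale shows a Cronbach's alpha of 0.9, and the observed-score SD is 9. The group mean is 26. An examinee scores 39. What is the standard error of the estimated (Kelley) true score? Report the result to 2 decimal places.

SE_est = 9.000×√(0.900×0.100) ≃ 2.700

2.70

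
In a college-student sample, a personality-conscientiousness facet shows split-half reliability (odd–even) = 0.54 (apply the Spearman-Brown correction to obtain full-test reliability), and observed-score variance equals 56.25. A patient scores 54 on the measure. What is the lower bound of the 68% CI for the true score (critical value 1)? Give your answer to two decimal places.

σ = 56.25^(1/2) = 7.5000
Full-length reliability (Spearman-Brown) = 2(0.54)/(1+0.54) ≃ 0.7013
The standard error of measurement is 7.5000×√(1 − 0.7013) ≃ 7.5000×0.5465 ≃ 4.0990.
1 × SEM ≃ 4.0990
Lower bound: 54 − 4.0990 = 49.9010

49.90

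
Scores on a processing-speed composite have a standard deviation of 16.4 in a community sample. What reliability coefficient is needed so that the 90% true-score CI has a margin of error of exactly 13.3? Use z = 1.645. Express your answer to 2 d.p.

Required SEM = 13.3 / 1.645 ≃ 8.085
Required reliability = 1 − (SEM/SD)² = 1 − 0.243 ≃ 0.757

0.76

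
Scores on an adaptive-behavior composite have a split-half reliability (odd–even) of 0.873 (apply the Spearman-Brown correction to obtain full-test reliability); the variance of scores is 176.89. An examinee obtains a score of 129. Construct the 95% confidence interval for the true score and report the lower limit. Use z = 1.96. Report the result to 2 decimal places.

122.21

σ = 176.89^(1/2) = 13.3000
r_full = 2·0.873 / (1 + 0.873) ≈ 0.9322
The standard error of measurement is 13.3000*√(1 − 0.9322) ≈ 13.3000*0.2604 ≈ 3.4633.
Half-width = 1.96*3.4633 ≈ 6.7880
Lower limit = 129 − 6.7880 ≈ 122.2120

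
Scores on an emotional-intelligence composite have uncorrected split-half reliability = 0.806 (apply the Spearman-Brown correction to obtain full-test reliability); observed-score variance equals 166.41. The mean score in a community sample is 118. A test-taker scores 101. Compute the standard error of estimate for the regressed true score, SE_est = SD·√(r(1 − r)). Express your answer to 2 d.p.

σ = 166.41^(1/2) = 12.900
r_full = 2·0.806 / (1 + 0.806) ≈ 0.893
SE_est = SD × √(r(1 − r)) = 12.900 × √0.096 ≈ 12.900 × 0.310 ≈ 3.994

3.99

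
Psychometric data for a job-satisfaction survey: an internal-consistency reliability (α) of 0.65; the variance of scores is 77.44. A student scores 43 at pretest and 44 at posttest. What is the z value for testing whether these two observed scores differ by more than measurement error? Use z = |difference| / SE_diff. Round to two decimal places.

σ = 77.44^(1/2) = 8.800
SEM = 8.800 * √(1 − 0.650) = 8.800 * √0.350 ≈ 8.800 * 0.592 ≈ 5.206
SE_diff = √2 * SEM ≈ 7.363
z = |43 − 44| / 7.363 = 1 / 7.363 ≈ 0.136

0.14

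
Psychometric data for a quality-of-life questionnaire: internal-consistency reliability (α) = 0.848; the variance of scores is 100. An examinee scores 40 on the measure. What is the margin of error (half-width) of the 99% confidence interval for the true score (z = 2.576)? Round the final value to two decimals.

10.04

SD = √100 ≈ 10.000
The standard error of measurement is 10.000×√(1 − 0.848) ≈ 10.000×0.390 ≈ 3.899.
Half-width = 2.576×3.899 ≈ 10.043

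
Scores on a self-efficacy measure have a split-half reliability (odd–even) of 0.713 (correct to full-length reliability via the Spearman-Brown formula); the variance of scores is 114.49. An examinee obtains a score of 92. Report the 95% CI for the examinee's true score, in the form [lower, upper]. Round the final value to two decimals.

SD = √114.49 = 10.7000
r_full = 2·0.713 / (1 + 0.713) ≃ 0.8325
SEM = 10.7000 · √(1 − 0.8325) = 10.7000 · √0.1675 ≃ 10.7000 · 0.4093 ≃ 4.3797
Half-width = 1.96·4.3797 ≃ 8.5842
95% CI: 92 ± 8.5842 = [83.4158, 100.5842]

[83.42, 100.58]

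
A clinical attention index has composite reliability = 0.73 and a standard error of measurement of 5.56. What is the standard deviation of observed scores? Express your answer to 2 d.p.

10.70

SD = 5.56 / √(1 − 0.73) ≃ 10.700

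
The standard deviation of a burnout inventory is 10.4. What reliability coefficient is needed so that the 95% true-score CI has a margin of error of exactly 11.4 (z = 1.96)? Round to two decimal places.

SEM needed = half-width / z = 11.4/1.96 ≈ 5.816
r = 1 − (5.816/10.4)² ≈ 1 − 0.313 ≈ 0.687

0.69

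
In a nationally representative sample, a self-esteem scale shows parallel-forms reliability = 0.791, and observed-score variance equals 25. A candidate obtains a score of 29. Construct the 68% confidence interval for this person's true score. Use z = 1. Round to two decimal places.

[26.71, 31.29]

SD = √25 = 5.000
The standard error of measurement is 5.000*√(1 − 0.791) ≈ 5.000*0.457 ≈ 2.286.
Half-width = 1*2.286 ≈ 2.286
68% CI: 29 ± 2.286 = [26.714, 31.286]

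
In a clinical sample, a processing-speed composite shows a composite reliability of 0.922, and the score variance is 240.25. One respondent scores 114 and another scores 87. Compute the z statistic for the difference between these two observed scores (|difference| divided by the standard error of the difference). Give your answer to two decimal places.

SD = √240.25 = 15.500
SEM = 15.500·√(1 − 0.922) ≈ 4.329
SE_diff = SEM · √2 ≈ 4.329 · 1.414 ≈ 6.122
z = 27 / 6.122 ≈ 4.410

4.41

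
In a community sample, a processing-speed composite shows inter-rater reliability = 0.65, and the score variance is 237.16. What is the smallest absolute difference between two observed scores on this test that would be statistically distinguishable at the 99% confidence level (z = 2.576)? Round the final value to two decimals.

33.19

σ = 237.16^(1/2) = 15.4000
The standard error of measurement is 15.4000·√(1 − 0.6500) ≃ 15.4000·0.5916 ≃ 9.1108.
Standard error of the difference = 9.1108·√2 ≃ 12.8846
Smallest detectable difference = 2.576·12.8846 ≃ 33.1906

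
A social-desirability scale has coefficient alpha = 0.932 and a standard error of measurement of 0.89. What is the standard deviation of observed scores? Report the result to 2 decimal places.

3.41

SD = 0.89 / √(1 − 0.932) ≈ 3.4130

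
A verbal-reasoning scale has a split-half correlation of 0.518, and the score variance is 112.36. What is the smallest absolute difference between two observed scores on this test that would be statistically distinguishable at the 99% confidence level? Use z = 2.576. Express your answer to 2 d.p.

21.76

SD = √112.36 = 10.600
r_full = 2·0.518 / (1 + 0.518) ≈ 0.682
SEM = 10.600×√(1 − 0.682) ≈ 5.973
SE_diff = √2 × SEM ≈ 8.447
Smallest detectable difference = 2.576×8.447 ≈ 21.760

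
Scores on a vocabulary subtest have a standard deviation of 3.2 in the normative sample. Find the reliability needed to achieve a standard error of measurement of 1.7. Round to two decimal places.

Required reliability = 1 − (SEM/SD)² = 1 − 0.282 ≈ 0.718

0.72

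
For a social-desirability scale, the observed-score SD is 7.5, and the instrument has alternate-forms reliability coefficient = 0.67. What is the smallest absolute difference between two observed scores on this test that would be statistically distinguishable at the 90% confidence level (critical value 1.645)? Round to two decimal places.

SEM = 7.50000 * √(1 − 0.67000) = 7.50000 * √0.33000 ≈ 7.50000 * 0.57446 ≈ 4.30842
SE_diff = √2 * SEM ≈ 6.09303
Minimum reliable difference = 1.645 * SE_diff ≈ 1.645 * 6.09303 ≈ 10.02303

10.02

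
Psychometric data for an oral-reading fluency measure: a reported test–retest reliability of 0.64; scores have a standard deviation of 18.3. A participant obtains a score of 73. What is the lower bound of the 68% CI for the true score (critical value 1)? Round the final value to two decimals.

The standard error of measurement is 18.30000·√(1 − 0.64000) ≈ 18.30000·0.60000 ≈ 10.98000.
1 · SEM ≈ 10.98000
Lower bound: 73 − 10.98000 = 62.02000

62.02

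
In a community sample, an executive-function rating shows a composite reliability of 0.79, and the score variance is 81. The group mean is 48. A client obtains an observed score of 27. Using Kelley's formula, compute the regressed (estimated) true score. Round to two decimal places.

Estimated true score = 0.790*27 + (1 − 0.790)*48 ≃ 31.410

31.41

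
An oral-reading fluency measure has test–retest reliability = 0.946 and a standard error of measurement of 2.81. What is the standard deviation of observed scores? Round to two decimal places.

SD = 2.81 / √(1 − 0.946) ≈ 12.092

12.09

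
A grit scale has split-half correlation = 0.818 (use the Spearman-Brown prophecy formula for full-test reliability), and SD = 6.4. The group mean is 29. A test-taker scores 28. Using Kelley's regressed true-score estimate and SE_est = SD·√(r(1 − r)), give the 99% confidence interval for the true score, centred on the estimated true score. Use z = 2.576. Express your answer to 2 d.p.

r_full = 2·0.818 / (1 + 0.818) ≈ 0.900
Estimated true score = 0.900·28 + (1 − 0.900)·29 ≈ 28.100
SE_est = 6.400·√(0.900·0.100) ≈ 1.921
CI = 28.100 ± 2.576 · 1.921 → [23.152, 33.048]

[23.15, 33.05]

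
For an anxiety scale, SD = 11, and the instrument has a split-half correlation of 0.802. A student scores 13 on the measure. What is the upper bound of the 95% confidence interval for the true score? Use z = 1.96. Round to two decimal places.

20.15

Full-length reliability (Spearman-Brown) = 2(0.802)/(1+0.802) ≈ 0.8901
SEM = 11.0000*√(1 − 0.8901) ≈ 3.6463
Half-width = 1.96*3.6463 ≈ 7.1467
Upper bound: 13 + 7.1467 = 20.1467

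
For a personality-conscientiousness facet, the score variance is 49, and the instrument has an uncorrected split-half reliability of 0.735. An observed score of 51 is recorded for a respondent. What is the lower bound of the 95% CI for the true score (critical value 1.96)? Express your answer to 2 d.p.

45.64

σ = 49^(1/2) = 7.0000
r_full = 2·0.735 / (1 + 0.735) ≈ 0.8473
SEM = 7.0000 * √(1 − 0.8473) = 7.0000 * √0.1527 ≈ 7.0000 * 0.3908 ≈ 2.7357
1.96 * SEM ≈ 5.3620
Lower limit = 51 − 5.3620 ≈ 45.6380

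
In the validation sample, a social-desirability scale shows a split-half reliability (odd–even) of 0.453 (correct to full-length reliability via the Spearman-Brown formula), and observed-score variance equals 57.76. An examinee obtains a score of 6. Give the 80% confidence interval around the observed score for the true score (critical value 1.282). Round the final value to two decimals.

[0.02, 11.98]

SD = √57.76 ≃ 7.6000
r_full = 2·0.453 / (1 + 0.453) ≃ 0.6235
SEM = 7.6000 · √(1 − 0.6235) = 7.6000 · √0.3765 ≃ 7.6000 · 0.6136 ≃ 4.6631
Margin = 1.282 · 4.6631 ≃ 5.9781
80% CI: 6 ± 5.9781 = [0.0219, 11.9781]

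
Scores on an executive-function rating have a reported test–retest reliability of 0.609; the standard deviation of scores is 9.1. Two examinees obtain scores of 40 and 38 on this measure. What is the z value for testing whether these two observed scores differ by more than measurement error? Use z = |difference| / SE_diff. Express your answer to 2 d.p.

0.25

SEM = 9.10000*√(1 − 0.60900) ≈ 5.69023
SE_diff = √2 * SEM ≈ 8.04720
z = 2 / 8.04720 ≈ 0.24853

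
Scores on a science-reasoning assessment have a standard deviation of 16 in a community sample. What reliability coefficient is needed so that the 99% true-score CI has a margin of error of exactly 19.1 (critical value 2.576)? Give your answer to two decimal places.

SEM needed = half-width / z = 19.1/2.576 ≈ 7.41460
r = 1 − (SEM / SD)² = 1 − (7.41460 / 16)² ≈ 1 − 0.21475 ≈ 0.78525

0.79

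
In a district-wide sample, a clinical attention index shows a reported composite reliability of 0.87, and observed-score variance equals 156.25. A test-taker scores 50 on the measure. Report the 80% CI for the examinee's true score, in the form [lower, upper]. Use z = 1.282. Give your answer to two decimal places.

SD = √156.25 = 12.50000
SEM = 12.50000*√(1 − 0.87000) ≃ 4.50694
Margin = 1.282 * 4.50694 ≃ 5.77790
80% CI: 50 ± 5.77790 = [44.22210, 55.77790]

[44.22, 55.78]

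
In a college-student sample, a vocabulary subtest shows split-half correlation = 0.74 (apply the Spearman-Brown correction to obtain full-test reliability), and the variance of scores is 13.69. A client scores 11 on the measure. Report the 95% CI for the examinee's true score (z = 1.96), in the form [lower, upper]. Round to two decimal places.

[8.20, 13.80]

SD = √13.69 ≃ 3.7000
Spearman-Brown: r = 2(0.74) / (1 + 0.74) = 1.4800 / 1.7400 ≃ 0.8506
SEM = 3.7000 · √(1 − 0.8506) = 3.7000 · √0.1494 ≃ 3.7000 · 0.3866 ≃ 1.4303
Half-width = 1.96·1.4303 ≃ 2.8033
CI = 11 ± 2.8033 → [8.1967, 13.8033]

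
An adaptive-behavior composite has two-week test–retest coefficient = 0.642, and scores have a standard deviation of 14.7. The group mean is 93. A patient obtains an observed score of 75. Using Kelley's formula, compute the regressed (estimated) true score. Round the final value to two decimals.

Estimated true score = 0.642×75 + (1 − 0.642)×93 ≃ 81.444

81.44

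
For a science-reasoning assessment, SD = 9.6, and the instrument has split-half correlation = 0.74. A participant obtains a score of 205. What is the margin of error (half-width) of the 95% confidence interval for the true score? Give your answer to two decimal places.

7.27

Spearman-Brown: r = 2(0.74) / (1 + 0.74) = 1.480 / 1.740 ≃ 0.851
SEM = 9.600 * √(1 − 0.851) = 9.600 * √0.149 ≃ 9.600 * 0.387 ≃ 3.711
1.96 * SEM ≃ 7.273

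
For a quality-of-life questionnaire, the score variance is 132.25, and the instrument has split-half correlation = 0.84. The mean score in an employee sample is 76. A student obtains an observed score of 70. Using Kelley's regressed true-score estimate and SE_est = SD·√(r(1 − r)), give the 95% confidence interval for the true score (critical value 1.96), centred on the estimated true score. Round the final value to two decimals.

SD = √132.25 ≈ 11.500
Spearman-Brown: r = 2(0.84) / (1 + 0.84) = 1.680 / 1.840 ≈ 0.913
T̂ = 0.913(70) + 0.087(76) ≈ 70.522
SE_est = SD * √(r(1 − r)) = 11.500 * √0.079 ≈ 11.500 * 0.282 ≈ 3.240
CI = 70.522 ± 1.96 * 3.240 → [64.171, 76.873]

[64.17, 76.87]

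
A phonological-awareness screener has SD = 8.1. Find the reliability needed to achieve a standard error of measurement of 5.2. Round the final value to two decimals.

0.59

r = 1 − (5.200/8.1)² ≈ 1 − 0.412 ≈ 0.588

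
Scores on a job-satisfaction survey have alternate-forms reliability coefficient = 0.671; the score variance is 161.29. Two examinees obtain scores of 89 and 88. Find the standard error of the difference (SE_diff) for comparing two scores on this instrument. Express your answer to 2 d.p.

SD = √161.29 ≈ 12.7000
SEM = 12.7000 × √(1 − 0.6710) = 12.7000 × √0.3290 ≈ 12.7000 × 0.5736 ≈ 7.2845
Standard error of the difference = 7.2845·√2 ≈ 10.3019

10.30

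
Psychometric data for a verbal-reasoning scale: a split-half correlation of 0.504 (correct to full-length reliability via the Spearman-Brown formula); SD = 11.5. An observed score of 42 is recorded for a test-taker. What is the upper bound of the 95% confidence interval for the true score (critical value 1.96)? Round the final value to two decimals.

54.94

Full-length reliability (Spearman-Brown) = 2(0.504)/(1+0.504) ≈ 0.670
SEM = 11.500 · √(1 − 0.670) = 11.500 · √0.330 ≈ 11.500 · 0.574 ≈ 6.604
1.96 · SEM ≈ 12.944
Upper limit = 42 + 12.944 ≈ 54.944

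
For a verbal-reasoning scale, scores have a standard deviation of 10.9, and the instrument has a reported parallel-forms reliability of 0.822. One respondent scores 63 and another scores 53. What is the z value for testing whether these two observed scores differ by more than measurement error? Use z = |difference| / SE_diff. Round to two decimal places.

SEM = 10.9000 × √(1 − 0.8220) = 10.9000 × √0.1780 ≈ 10.9000 × 0.4219 ≈ 4.5987
SE_diff = SEM × √2 ≈ 4.5987 × 1.4142 ≈ 6.5036
z = 10 / 6.5036 ≈ 1.5376

1.54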